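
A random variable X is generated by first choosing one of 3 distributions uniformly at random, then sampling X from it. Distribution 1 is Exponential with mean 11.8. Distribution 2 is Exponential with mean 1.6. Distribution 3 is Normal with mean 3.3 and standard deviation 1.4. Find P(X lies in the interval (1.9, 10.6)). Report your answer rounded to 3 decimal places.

Conditional on each component, P(1.9 < X < 10.6): 1: 0.444018; 2: 0.303656; 3: 0.841345.
By total probability, P(1.9 < X < 10.6) = 0.333333·0.444018 + 0.333333·0.303656 + 0.333333·0.841345 = 0.529673.

0.530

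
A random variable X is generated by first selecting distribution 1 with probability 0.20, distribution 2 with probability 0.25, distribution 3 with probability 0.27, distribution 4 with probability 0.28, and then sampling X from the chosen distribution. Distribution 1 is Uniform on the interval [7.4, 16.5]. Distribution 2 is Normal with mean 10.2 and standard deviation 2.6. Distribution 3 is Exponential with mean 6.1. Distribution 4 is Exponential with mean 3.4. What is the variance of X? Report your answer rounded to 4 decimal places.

Per component, 1: μ=11.95, E[X²]=149.703; 2: μ=10.2, E[X²]=110.8; 3: μ=6.1, E[X²]=74.42; 4: μ=3.4, E[X²]=23.12.
E[X] = 0.2·11.95 + 0.25·10.2 + 0.27·6.1 + 0.28·3.4 = 7.539.
E[X²] = 0.2·149.703 + 0.25·110.8 + 0.27·74.42 + 0.28·23.12 = 84.2077.
Var(X) = E[X²] − (E[X])² = 84.2077 − 56.8365 = 27.3711.

27.3711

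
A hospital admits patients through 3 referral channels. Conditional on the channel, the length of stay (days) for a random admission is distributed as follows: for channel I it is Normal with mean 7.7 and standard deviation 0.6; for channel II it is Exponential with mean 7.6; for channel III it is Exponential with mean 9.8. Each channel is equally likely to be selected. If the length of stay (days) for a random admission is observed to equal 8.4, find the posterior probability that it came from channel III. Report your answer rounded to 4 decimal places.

Likelihoods f(8.4 | ·): I: 0.336664; II: 0.0435689; III: 0.0433034.
Posterior ∝ prior × likelihood. Numerator for III: 0.333333·0.0433034 = 0.0144345.
Normalizing constant: 0.333333·0.336664 + 0.333333·0.0435689 + 0.333333·0.0433034 = 0.141179.
P(III | observation) = 0.0144345 / 0.141179 = 0.102242.

0.1022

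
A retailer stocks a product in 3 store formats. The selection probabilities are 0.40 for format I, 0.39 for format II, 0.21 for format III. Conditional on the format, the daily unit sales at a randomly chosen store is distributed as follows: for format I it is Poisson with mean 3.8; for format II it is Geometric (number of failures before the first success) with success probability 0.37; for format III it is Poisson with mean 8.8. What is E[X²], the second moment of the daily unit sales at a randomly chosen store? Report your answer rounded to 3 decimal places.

For each component E[X²] = Var + (mean)², giving I: 18.24; II: 7.5011; III: 86.24.
Overall E[X²] = 0.4·18.24 + 0.39·7.5011 + 0.21·86.24 = 28.3318.

28.332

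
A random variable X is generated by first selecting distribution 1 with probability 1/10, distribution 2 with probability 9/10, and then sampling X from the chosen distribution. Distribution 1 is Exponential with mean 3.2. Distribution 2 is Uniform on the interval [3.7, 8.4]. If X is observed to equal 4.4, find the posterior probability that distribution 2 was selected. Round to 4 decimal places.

0.9604

Likelihoods f(4.4 | ·): 1: 0.0790124; 2: 0.212766.
Posterior ∝ prior × likelihood. Numerator for 2: 0.9·0.212766 = 0.191489.
Normalizing constant: 0.1·0.0790124 + 0.9·0.212766 = 0.199391.
P(2 | observation) = 0.191489 / 0.199391 = 0.960373.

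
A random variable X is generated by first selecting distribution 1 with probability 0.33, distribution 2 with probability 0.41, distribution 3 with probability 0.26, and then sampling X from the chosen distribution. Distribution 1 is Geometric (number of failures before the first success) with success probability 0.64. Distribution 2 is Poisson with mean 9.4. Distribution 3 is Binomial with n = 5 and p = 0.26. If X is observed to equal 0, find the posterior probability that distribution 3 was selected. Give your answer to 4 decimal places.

0.2145

Likelihoods P(X=0 | ·): 1: 0.64; 2: 8.27241e-05; 3: 0.221901.
Posterior ∝ prior × likelihood. Numerator for 3: 0.26·0.221901 = 0.0576942.
Normalizing constant: 0.33·0.64 + 0.41·8.27241e-05 + 0.26·0.221901 = 0.268928.
P(3 | observation) = 0.0576942 / 0.268928 = 0.214534.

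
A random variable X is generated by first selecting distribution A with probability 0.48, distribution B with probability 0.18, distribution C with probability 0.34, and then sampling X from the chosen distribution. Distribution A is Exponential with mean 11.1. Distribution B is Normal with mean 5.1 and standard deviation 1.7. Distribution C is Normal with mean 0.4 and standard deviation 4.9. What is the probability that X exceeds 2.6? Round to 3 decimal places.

0.658

Conditional on each component, P(X > 2.6): A: 0.791176; B: 0.929299; C: 0.326723.
By total probability, P(X > 2.6) = 0.48·0.791176 + 0.18·0.929299 + 0.34·0.326723 = 0.658124.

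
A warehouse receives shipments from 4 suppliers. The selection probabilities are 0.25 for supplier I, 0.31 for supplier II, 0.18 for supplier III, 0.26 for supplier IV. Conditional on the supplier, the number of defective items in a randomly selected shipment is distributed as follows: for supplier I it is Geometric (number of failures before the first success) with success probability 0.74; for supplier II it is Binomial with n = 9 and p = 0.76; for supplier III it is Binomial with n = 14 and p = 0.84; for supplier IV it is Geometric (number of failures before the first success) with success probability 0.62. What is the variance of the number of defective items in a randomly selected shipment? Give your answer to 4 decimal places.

20.6392

Per component, I: μ=0.351351, E[X²]=0.598247; II: μ=6.84, E[X²]=48.4272; III: μ=11.76, E[X²]=140.179; IV: μ=0.612903, E[X²]=1.3642.
E[X] = 0.25·0.351351 + 0.31·6.84 + 0.18·11.76 + 0.26·0.612903 = 4.48439.
E[X²] = 0.25·0.598247 + 0.31·48.4272 + 0.18·140.179 + 0.26·1.3642 = 40.7489.
Var(X) = E[X²] − (E[X])² = 40.7489 − 20.1098 = 20.6392.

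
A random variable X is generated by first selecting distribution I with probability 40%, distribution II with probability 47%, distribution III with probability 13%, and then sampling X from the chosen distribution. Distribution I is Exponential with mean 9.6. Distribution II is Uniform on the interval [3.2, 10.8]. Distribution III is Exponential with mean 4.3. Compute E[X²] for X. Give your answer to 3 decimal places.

For each component E[X²] = Var + (mean)², giving I: 184.32; II: 53.8133; III: 36.98.
Overall E[X²] = 0.4·184.32 + 0.47·53.8133 + 0.13·36.98 = 103.828.

103.828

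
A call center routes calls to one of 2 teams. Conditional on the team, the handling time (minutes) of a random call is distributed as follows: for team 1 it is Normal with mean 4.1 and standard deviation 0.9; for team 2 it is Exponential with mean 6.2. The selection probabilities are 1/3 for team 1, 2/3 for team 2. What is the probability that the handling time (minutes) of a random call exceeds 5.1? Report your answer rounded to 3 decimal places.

Conditional on each team, P(X > 5.1): 1: 0.13326; 2: 0.439297.
By total probability, P(X > 5.1) = 0.333333·0.13326 + 0.666667·0.439297 = 0.337284.

0.337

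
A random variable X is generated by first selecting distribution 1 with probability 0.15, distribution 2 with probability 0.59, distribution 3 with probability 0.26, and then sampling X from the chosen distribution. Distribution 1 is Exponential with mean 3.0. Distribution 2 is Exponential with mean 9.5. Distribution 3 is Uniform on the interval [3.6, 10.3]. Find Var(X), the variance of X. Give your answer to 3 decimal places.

60.915

Per component, 1: μ=3, E[X²]=18; 2: μ=9.5, E[X²]=180.5; 3: μ=6.95, E[X²]=52.0433.
E[X] = 0.15·3 + 0.59·9.5 + 0.26·6.95 = 7.862.
E[X²] = 0.15·18 + 0.59·180.5 + 0.26·52.0433 = 122.726.
Var(X) = E[X²] − (E[X])² = 122.726 − 61.811 = 60.9152.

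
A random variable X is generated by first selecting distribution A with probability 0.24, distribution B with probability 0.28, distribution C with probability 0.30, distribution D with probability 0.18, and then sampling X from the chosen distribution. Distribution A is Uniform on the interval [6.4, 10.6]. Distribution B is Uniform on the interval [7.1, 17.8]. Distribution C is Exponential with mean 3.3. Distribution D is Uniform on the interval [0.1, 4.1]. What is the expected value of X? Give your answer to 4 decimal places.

6.8940

Component means — A: 8.5; B: 12.45; C: 3.3; D: 2.1.
E[X] = 0.24·8.5 + 0.28·12.45 + 0.3·3.3 + 0.18·2.1 = 6.894.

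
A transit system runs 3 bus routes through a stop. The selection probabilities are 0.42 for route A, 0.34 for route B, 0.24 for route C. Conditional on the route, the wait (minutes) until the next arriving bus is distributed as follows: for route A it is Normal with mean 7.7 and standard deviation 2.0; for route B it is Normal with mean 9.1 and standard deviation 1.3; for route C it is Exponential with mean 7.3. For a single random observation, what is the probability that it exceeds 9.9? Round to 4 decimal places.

Conditional on each route, P(X > 9.9): A: 0.135666; B: 0.26915; C: 0.257647.
By total probability, P(X > 9.9) = 0.42·0.135666 + 0.34·0.26915 + 0.24·0.257647 = 0.210326.

0.2103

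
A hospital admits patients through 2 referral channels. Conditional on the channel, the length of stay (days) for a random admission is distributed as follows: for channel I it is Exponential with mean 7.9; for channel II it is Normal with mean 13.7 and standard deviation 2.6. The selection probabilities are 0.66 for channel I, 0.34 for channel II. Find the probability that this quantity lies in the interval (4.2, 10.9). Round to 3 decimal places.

Conditional on each channel, P(4.2 < X < 10.9): I: 0.335995; II: 0.140628.
By total probability, P(4.2 < X < 10.9) = 0.66·0.335995 + 0.34·0.140628 = 0.26957.

0.270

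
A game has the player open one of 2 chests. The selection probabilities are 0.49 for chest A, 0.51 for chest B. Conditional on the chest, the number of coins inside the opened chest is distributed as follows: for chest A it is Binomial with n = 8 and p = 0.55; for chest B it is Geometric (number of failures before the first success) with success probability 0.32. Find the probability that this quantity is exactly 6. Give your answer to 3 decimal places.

Conditional on each chest, P(X = 6): A: 0.156949; B: 0.0316376.
By total probability, P(X = 6) = 0.49·0.156949 + 0.51·0.0316376 = 0.0930403.

0.093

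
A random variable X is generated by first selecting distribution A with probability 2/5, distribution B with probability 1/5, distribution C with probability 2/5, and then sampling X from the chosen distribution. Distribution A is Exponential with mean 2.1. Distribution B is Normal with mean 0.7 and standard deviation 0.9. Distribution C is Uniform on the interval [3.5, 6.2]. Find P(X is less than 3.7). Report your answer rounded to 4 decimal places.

0.5609

Conditional on each component, P(X < 3.7): A: 0.828283; B: 0.999571; C: 0.0740741.
By total probability, P(X < 3.7) = 0.4·0.828283 + 0.2·0.999571 + 0.4·0.0740741 = 0.560857.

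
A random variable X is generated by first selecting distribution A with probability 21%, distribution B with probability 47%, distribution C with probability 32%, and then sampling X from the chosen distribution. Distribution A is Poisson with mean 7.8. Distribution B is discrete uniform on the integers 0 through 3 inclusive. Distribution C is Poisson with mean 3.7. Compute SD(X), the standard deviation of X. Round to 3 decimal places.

3.031

Per component, A: μ=7.8, E[X²]=68.64; B: μ=1.5, E[X²]=3.5; C: μ=3.7, E[X²]=17.39.
E[X] = 0.21·7.8 + 0.47·1.5 + 0.32·3.7 = 3.527.
E[X²] = 0.21·68.64 + 0.47·3.5 + 0.32·17.39 = 21.6242.
Var(X) = E[X²] − (E[X])² = 21.6242 − 12.4397 = 9.18447.
SD(X) = √9.18447 = 3.03059.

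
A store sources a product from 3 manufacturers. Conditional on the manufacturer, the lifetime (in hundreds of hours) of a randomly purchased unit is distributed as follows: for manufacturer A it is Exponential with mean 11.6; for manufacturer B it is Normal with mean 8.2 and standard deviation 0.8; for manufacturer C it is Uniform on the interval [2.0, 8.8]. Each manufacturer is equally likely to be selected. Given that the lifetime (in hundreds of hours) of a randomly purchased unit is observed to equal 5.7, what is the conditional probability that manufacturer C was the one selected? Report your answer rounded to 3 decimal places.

Likelihoods f(5.7 | ·): A: 0.0527398; B: 0.00377782; C: 0.147059.
Posterior ∝ prior × likelihood. Numerator for C: 0.333333·0.147059 = 0.0490196.
Normalizing constant: 0.333333·0.0527398 + 0.333333·0.00377782 + 0.333333·0.147059 = 0.0678588.
P(C | observation) = 0.0490196 / 0.0678588 = 0.722376.

0.722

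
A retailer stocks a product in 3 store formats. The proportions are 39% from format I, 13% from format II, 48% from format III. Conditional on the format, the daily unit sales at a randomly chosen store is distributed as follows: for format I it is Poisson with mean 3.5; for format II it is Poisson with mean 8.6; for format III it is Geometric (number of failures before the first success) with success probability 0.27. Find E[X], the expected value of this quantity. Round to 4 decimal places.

3.7808

Component means — I: 3.5; II: 8.6; III: 2.7037.
E[X] = 0.39·3.5 + 0.13·8.6 + 0.48·2.7037 = 3.78078.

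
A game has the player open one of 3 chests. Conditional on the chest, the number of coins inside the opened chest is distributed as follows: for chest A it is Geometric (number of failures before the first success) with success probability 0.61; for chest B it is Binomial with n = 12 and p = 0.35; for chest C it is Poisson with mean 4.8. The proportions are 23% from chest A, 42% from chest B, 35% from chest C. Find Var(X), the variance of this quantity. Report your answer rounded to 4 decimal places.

Per component, A: μ=0.639344, E[X²]=1.45687; B: μ=4.2, E[X²]=20.37; C: μ=4.8, E[X²]=27.84.
E[X] = 0.23·0.639344 + 0.42·4.2 + 0.35·4.8 = 3.59105.
E[X²] = 0.23·1.45687 + 0.42·20.37 + 0.35·27.84 = 18.6345.
Var(X) = E[X²] − (E[X])² = 18.6345 − 12.8956 = 5.73885.

5.7388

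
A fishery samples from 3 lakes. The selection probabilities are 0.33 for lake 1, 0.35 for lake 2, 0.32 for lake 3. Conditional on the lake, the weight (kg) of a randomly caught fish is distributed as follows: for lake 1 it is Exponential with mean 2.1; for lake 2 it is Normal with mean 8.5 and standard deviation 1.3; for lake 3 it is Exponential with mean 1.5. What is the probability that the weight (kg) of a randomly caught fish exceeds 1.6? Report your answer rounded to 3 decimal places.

Conditional on each lake, P(X > 1.6): 1: 0.466776; 2: 1; 3: 0.344154.
By total probability, P(X > 1.6) = 0.33·0.466776 + 0.35·1 + 0.32·0.344154 = 0.614165.

0.614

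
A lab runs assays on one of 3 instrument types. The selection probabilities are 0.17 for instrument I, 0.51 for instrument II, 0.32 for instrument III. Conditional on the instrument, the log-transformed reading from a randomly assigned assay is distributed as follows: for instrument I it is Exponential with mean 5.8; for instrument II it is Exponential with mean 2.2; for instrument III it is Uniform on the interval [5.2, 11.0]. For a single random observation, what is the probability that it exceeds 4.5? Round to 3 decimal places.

0.464

Conditional on each instrument, P(X > 4.5): I: 0.460307; II: 0.129321; III: 1.
By total probability, P(X > 4.5) = 0.17·0.460307 + 0.51·0.129321 + 0.32·1 = 0.464206.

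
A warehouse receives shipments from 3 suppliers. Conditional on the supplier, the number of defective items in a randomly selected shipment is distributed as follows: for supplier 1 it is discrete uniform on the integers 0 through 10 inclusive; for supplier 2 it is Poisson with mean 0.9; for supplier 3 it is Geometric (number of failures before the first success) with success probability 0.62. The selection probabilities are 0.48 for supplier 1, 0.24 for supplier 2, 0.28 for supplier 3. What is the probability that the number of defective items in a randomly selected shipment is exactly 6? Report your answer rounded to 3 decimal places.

Conditional on each supplier, P(X = 6): 1: 0.0909091; 2: 0.000300094; 3: 0.00186678.
By total probability, P(X = 6) = 0.48·0.0909091 + 0.24·0.000300094 + 0.28·0.00186678 = 0.0442311.

0.044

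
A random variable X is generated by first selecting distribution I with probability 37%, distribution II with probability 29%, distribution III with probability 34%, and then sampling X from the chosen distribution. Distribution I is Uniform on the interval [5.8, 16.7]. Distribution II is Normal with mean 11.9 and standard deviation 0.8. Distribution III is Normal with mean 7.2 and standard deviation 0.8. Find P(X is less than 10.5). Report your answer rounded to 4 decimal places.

0.5112

Conditional on each component, P(X < 10.5): I: 0.431193; II: 0.0400592; III: 0.999981.
By total probability, P(X < 10.5) = 0.37·0.431193 + 0.29·0.0400592 + 0.34·0.999981 = 0.511152.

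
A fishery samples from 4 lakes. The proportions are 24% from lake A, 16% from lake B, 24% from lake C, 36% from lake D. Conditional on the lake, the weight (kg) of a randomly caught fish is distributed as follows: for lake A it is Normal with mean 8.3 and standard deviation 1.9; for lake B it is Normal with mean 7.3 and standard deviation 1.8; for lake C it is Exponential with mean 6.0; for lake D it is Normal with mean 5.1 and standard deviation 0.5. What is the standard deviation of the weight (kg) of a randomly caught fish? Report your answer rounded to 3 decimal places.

Per component, A: μ=8.3, E[X²]=72.5; B: μ=7.3, E[X²]=56.53; C: μ=6, E[X²]=72; D: μ=5.1, E[X²]=26.26.
E[X] = 0.24·8.3 + 0.16·7.3 + 0.24·6 + 0.36·5.1 = 6.436.
E[X²] = 0.24·72.5 + 0.16·56.53 + 0.24·72 + 0.36·26.26 = 53.1784.
Var(X) = E[X²] − (E[X])² = 53.1784 − 41.4221 = 11.7563.
SD(X) = √11.7563 = 3.42875.

3.429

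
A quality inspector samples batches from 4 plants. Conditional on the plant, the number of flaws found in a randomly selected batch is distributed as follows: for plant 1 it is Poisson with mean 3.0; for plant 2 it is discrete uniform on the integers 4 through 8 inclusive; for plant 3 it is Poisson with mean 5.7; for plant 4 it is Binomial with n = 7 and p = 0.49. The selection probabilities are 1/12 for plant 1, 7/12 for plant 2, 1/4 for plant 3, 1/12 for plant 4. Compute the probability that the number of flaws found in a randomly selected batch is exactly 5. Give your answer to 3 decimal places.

0.180

Conditional on each plant, P(X = 5): 1: 0.100819; 2: 0.2; 3: 0.16777; 4: 0.154291.
By total probability, P(X = 5) = 0.0833333·0.100819 + 0.583333·0.2 + 0.25·0.16777 + 0.0833333·0.154291 = 0.179868.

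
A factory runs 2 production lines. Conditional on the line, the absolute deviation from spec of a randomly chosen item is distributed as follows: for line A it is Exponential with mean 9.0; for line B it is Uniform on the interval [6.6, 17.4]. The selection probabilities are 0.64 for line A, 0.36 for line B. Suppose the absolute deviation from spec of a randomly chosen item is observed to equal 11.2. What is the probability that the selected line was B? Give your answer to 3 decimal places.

Likelihoods f(11.2 | ·): A: 0.0320112; B: 0.0925926.
Posterior ∝ prior × likelihood. Numerator for B: 0.36·0.0925926 = 0.0333333.
Normalizing constant: 0.64·0.0320112 + 0.36·0.0925926 = 0.0538205.
P(B | observation) = 0.0333333 / 0.0538205 = 0.619343.

0.619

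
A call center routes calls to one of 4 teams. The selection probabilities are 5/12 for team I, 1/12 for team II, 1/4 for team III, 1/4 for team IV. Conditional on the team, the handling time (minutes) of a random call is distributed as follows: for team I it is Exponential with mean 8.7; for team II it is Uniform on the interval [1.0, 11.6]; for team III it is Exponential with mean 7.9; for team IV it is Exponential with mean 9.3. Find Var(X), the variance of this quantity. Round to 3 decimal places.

Per component, I: μ=8.7, E[X²]=151.38; II: μ=6.3, E[X²]=49.0533; III: μ=7.9, E[X²]=124.82; IV: μ=9.3, E[X²]=172.98.
E[X] = 0.416667·8.7 + 0.0833333·6.3 + 0.25·7.9 + 0.25·9.3 = 8.45.
E[X²] = 0.416667·151.38 + 0.0833333·49.0533 + 0.25·124.82 + 0.25·172.98 = 141.613.
Var(X) = E[X²] − (E[X])² = 141.613 − 71.4025 = 70.2103.

70.210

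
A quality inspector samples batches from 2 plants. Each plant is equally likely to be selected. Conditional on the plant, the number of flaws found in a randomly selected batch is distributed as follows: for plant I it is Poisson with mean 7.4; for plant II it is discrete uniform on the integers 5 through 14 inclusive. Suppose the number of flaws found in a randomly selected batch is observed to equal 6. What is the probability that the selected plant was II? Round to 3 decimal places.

Likelihoods P(X=6 | ·): I: 0.139405; II: 0.1.
Posterior ∝ prior × likelihood. Numerator for II: 0.5·0.1 = 0.05.
Normalizing constant: 0.5·0.139405 + 0.5·0.1 = 0.119703.
P(II | observation) = 0.05 / 0.119703 = 0.417702.

0.418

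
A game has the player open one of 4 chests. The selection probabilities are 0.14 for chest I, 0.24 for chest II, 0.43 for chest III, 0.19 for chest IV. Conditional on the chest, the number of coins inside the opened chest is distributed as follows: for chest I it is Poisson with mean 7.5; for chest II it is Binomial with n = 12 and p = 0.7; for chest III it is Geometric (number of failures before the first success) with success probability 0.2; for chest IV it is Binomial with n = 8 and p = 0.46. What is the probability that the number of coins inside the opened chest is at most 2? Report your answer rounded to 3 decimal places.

0.251

Conditional on each chest, P(X ≤ 2): I: 0.0202567; II: 0.000206376; III: 0.488; IV: 0.203408.
By total probability, P(X ≤ 2) = 0.14·0.0202567 + 0.24·0.000206376 + 0.43·0.488 + 0.19·0.203408 = 0.251373.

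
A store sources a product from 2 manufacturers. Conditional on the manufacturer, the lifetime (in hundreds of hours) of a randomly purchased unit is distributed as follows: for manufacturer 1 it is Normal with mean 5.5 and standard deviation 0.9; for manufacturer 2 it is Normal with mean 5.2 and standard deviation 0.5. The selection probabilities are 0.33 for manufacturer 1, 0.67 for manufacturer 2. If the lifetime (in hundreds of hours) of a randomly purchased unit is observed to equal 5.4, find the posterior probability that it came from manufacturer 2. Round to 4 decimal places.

Likelihoods f(5.4 | ·): 1: 0.440541; 2: 0.73654.
Posterior ∝ prior × likelihood. Numerator for 2: 0.67·0.73654 = 0.493482.
Normalizing constant: 0.33·0.440541 + 0.67·0.73654 = 0.638861.
P(2 | observation) = 0.493482 / 0.638861 = 0.772441.

0.7724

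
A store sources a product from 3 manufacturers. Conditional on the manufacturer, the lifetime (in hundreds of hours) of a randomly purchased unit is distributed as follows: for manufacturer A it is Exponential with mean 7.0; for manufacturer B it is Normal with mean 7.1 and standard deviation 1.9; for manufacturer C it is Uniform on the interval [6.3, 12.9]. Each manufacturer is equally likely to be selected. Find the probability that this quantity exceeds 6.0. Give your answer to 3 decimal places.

Conditional on each manufacturer, P(X > 6.0): A: 0.424373; B: 0.718688; C: 1.
By total probability, P(X > 6.0) = 0.333333·0.424373 + 0.333333·0.718688 + 0.333333·1 = 0.714354.

0.714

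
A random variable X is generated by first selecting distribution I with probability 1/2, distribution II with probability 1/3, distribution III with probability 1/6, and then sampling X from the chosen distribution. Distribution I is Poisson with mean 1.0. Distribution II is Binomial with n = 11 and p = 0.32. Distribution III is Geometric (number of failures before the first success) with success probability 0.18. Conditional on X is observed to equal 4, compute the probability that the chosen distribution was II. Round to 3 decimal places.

Likelihoods P(X=4 | ·): I: 0.0153283; II: 0.232636; III: 0.0813819.
Posterior ∝ prior × likelihood. Numerator for II: 0.333333·0.232636 = 0.0775452.
Normalizing constant: 0.5·0.0153283 + 0.333333·0.232636 + 0.166667·0.0813819 = 0.098773.
P(II | observation) = 0.0775452 / 0.098773 = 0.785085.

0.785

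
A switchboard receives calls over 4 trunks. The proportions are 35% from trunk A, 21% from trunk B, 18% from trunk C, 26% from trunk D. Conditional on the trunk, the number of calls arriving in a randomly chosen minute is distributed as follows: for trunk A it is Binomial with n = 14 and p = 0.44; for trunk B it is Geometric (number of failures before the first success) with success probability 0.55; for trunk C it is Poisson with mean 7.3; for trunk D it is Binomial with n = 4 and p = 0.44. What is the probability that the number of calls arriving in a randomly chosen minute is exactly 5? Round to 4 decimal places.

0.0857

Conditional on each trunk, P(X = 5): A: 0.178821; B: 0.010149; C: 0.116703; D: 0.
By total probability, P(X = 5) = 0.35·0.178821 + 0.21·0.010149 + 0.18·0.116703 + 0.26·0 = 0.0857254.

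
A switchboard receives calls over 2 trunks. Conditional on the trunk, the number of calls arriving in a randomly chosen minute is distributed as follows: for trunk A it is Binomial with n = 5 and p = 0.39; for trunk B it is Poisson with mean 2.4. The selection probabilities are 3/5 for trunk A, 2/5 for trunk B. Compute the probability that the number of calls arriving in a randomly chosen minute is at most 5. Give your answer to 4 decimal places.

0.9857

Conditional on each trunk, P(X ≤ 5): A: 1; B: 0.964327.
By total probability, P(X ≤ 5) = 0.6·1 + 0.4·0.964327 = 0.985731.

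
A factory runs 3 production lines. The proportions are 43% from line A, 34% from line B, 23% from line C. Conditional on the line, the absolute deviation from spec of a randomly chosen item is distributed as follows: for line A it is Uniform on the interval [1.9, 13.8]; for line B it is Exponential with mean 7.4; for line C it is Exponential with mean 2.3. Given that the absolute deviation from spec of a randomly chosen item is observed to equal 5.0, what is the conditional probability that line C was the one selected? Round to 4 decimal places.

Likelihoods f(5.0 | ·): A: 0.0840336; B: 0.0687584; C: 0.0494486.
Posterior ∝ prior × likelihood. Numerator for C: 0.23·0.0494486 = 0.0113732.
Normalizing constant: 0.43·0.0840336 + 0.34·0.0687584 + 0.23·0.0494486 = 0.0708855.
P(C | observation) = 0.0113732 / 0.0708855 = 0.160444.

0.1604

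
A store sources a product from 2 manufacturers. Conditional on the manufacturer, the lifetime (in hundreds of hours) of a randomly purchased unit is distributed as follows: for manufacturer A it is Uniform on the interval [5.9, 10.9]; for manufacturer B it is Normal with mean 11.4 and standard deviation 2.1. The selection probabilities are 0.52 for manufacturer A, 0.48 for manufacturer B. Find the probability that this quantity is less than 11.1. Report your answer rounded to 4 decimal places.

0.7327

Conditional on each manufacturer, P(X < 11.1): A: 1; B: 0.443202.
By total probability, P(X < 11.1) = 0.52·1 + 0.48·0.443202 = 0.732737.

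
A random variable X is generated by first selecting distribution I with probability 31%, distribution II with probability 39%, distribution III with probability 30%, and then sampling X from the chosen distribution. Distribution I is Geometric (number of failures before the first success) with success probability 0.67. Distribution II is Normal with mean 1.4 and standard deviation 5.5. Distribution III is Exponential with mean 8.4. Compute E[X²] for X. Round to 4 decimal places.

For each component E[X²] = Var + (mean)², giving I: 0.977723; II: 32.21; III: 141.12.
Overall E[X²] = 0.31·0.977723 + 0.39·32.21 + 0.3·141.12 = 55.201.

55.2010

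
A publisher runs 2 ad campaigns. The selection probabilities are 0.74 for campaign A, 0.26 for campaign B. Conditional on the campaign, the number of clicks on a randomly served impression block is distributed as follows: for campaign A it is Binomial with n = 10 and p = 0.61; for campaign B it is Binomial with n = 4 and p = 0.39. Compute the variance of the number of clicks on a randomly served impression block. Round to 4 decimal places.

Per component, A: μ=6.1, E[X²]=39.589; B: μ=1.56, E[X²]=3.3852.
E[X] = 0.74·6.1 + 0.26·1.56 = 4.9196.
E[X²] = 0.74·39.589 + 0.26·3.3852 = 30.176.
Var(X) = E[X²] − (E[X])² = 30.176 − 24.2025 = 5.97355.

5.9735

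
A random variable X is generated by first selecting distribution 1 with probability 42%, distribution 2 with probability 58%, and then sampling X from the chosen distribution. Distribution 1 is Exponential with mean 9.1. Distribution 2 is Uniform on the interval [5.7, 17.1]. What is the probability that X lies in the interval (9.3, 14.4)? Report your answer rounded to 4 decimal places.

Conditional on each component, P(9.3 < X < 14.4): 1: 0.154405; 2: 0.447368.
By total probability, P(9.3 < X < 14.4) = 0.42·0.154405 + 0.58·0.447368 = 0.324324.

0.3243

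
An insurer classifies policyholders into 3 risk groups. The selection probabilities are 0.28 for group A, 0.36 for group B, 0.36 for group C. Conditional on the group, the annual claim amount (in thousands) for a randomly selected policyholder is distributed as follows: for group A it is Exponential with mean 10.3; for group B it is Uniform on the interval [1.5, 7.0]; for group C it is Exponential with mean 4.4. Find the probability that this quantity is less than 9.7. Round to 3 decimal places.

0.851

Conditional on each group, P(X < 9.7): A: 0.610054; B: 1; C: 0.889699.
By total probability, P(X < 9.7) = 0.28·0.610054 + 0.36·1 + 0.36·0.889699 = 0.851107.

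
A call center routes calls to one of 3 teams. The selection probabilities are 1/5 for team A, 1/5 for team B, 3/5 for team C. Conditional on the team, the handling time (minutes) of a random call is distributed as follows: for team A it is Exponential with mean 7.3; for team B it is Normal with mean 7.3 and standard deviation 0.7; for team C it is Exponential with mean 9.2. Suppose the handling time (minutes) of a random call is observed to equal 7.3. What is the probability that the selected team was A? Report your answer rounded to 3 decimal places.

Likelihoods f(7.3 | ·): A: 0.0503944; B: 0.569918; C: 0.0491597.
Posterior ∝ prior × likelihood. Numerator for A: 0.2·0.0503944 = 0.0100789.
Normalizing constant: 0.2·0.0503944 + 0.2·0.569918 + 0.6·0.0491597 = 0.153558.
P(A | observation) = 0.0100789 / 0.153558 = 0.0656356.

0.066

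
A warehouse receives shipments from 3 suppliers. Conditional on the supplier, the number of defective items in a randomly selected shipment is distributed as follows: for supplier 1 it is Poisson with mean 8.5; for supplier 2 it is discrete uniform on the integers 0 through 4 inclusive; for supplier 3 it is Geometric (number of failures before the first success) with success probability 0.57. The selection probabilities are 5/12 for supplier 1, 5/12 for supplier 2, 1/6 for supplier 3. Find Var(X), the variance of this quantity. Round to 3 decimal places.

16.205

Per component, 1: μ=8.5, E[X²]=80.75; 2: μ=2, E[X²]=6; 3: μ=0.754386, E[X²]=1.89258.
E[X] = 0.416667·8.5 + 0.416667·2 + 0.166667·0.754386 = 4.50073.
E[X²] = 0.416667·80.75 + 0.416667·6 + 0.166667·1.89258 = 36.4613.
Var(X) = E[X²] − (E[X])² = 36.4613 − 20.2566 = 16.2047.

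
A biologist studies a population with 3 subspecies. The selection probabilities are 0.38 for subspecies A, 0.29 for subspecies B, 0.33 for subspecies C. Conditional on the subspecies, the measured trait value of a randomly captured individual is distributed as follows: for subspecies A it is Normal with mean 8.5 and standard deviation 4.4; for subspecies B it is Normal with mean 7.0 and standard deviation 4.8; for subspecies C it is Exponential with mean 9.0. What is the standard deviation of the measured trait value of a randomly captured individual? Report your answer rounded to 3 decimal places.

Per component, A: μ=8.5, E[X²]=91.61; B: μ=7, E[X²]=72.04; C: μ=9, E[X²]=162.
E[X] = 0.38·8.5 + 0.29·7 + 0.33·9 = 8.23.
E[X²] = 0.38·91.61 + 0.29·72.04 + 0.33·162 = 109.163.
Var(X) = E[X²] − (E[X])² = 109.163 − 67.7329 = 41.4305.
SD(X) = √41.4305 = 6.43665.

6.437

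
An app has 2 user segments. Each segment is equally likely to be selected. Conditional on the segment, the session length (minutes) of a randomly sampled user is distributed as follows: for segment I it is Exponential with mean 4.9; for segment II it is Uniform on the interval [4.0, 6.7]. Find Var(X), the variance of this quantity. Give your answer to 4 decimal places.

12.3594

Per component, I: μ=4.9, E[X²]=48.02; II: μ=5.35, E[X²]=29.23.
E[X] = 0.5·4.9 + 0.5·5.35 = 5.125.
E[X²] = 0.5·48.02 + 0.5·29.23 = 38.625.
Var(X) = E[X²] − (E[X])² = 38.625 − 26.2656 = 12.3594.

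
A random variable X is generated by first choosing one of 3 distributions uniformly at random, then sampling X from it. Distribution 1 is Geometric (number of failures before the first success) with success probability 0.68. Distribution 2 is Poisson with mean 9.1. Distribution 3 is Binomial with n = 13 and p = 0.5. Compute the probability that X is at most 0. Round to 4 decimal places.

0.2267

Conditional on each component, P(X ≤ 0): 1: 0.68; 2: 0.000111666; 3: 0.00012207.
By total probability, P(X ≤ 0) = 0.333333·0.68 + 0.333333·0.000111666 + 0.333333·0.00012207 = 0.226745.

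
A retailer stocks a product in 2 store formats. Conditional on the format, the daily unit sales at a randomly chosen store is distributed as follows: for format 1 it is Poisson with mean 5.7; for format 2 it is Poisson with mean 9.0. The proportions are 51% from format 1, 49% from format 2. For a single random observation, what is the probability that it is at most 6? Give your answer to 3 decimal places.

Conditional on each format, P(X ≤ 6): 1: 0.654366; 2: 0.206781.
By total probability, P(X ≤ 6) = 0.51·0.654366 + 0.49·0.206781 = 0.435049.

0.435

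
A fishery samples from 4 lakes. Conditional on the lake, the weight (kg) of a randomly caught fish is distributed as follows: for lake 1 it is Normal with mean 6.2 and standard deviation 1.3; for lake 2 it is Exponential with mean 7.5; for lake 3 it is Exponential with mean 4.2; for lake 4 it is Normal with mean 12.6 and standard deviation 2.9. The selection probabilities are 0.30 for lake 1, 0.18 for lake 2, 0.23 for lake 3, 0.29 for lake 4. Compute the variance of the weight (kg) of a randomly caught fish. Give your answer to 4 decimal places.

Per component, 1: μ=6.2, E[X²]=40.13; 2: μ=7.5, E[X²]=112.5; 3: μ=4.2, E[X²]=35.28; 4: μ=12.6, E[X²]=167.17.
E[X] = 0.3·6.2 + 0.18·7.5 + 0.23·4.2 + 0.29·12.6 = 7.83.
E[X²] = 0.3·40.13 + 0.18·112.5 + 0.23·35.28 + 0.29·167.17 = 88.8827.
Var(X) = E[X²] − (E[X])² = 88.8827 − 61.3089 = 27.5738.

27.5738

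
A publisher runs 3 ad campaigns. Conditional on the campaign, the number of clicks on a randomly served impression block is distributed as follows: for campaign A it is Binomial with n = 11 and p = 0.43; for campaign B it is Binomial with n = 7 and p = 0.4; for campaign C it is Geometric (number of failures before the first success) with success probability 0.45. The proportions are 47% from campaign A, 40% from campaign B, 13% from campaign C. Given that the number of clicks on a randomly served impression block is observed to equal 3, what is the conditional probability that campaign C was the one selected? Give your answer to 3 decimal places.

Likelihoods P(X=3 | ·): A: 0.14618; B: 0.290304; C: 0.0748688.
Posterior ∝ prior × likelihood. Numerator for C: 0.13·0.0748688 = 0.00973294.
Normalizing constant: 0.47·0.14618 + 0.4·0.290304 + 0.13·0.0748688 = 0.194559.
P(C | observation) = 0.00973294 / 0.194559 = 0.0500256.

0.050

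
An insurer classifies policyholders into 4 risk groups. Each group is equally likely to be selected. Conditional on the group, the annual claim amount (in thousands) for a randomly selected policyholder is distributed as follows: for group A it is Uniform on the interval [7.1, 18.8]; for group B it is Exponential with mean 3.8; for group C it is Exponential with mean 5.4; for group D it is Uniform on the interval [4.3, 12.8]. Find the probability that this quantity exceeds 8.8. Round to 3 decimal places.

Conditional on each group, P(X > 8.8): A: 0.854701; B: 0.0986882; C: 0.196002; D: 0.470588.
By total probability, P(X > 8.8) = 0.25·0.854701 + 0.25·0.0986882 + 0.25·0.196002 + 0.25·0.470588 = 0.404995.

0.405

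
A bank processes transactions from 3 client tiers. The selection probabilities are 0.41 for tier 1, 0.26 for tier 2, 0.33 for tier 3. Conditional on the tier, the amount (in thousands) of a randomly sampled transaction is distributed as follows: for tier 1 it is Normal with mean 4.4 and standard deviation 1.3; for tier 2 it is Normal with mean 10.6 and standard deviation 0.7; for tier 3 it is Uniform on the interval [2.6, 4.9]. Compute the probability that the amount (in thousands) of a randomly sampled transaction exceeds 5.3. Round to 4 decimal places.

0.3602

Conditional on each tier, P(X > 5.3): 1: 0.244372; 2: 1; 3: 0.
By total probability, P(X > 5.3) = 0.41·0.244372 + 0.26·1 + 0.33·0 = 0.360193.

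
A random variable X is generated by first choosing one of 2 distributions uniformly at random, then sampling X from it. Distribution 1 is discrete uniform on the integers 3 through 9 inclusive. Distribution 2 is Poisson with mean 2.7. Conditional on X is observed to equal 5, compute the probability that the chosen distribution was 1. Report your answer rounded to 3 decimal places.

0.640

Likelihoods P(X=5 | ·): 1: 0.142857; 2: 0.0803605.
Posterior ∝ prior × likelihood. Numerator for 1: 0.5·0.142857 = 0.0714286.
Normalizing constant: 0.5·0.142857 + 0.5·0.0803605 = 0.111609.
P(1 | observation) = 0.0714286 / 0.111609 = 0.63999.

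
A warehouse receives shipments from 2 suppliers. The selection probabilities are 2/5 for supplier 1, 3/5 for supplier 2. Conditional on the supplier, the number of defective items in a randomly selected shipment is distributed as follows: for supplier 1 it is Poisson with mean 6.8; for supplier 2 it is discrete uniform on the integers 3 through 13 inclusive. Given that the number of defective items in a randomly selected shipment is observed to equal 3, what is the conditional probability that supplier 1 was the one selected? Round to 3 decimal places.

0.300

Likelihoods P(X=3 | ·): 1: 0.0583678; 2: 0.0909091.
Posterior ∝ prior × likelihood. Numerator for 1: 0.4·0.0583678 = 0.0233471.
Normalizing constant: 0.4·0.0583678 + 0.6·0.0909091 = 0.0778926.
P(1 | observation) = 0.0233471 / 0.0778926 = 0.299735.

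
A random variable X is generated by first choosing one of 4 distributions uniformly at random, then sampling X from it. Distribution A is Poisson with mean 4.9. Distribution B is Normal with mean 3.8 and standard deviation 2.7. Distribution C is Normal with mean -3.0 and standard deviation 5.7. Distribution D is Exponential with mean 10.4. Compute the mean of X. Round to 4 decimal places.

4.0250

Component means — A: 4.9; B: 3.8; C: -3; D: 10.4.
E[X] = 0.25·4.9 + 0.25·3.8 + 0.25·-3 + 0.25·10.4 = 4.025.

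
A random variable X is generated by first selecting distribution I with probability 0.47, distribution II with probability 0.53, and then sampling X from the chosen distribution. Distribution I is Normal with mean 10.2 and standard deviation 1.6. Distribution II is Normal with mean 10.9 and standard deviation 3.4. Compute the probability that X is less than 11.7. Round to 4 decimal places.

0.7024

Conditional on each component, P(X < 11.7): I: 0.825749; II: 0.59301.
By total probability, P(X < 11.7) = 0.47·0.825749 + 0.53·0.59301 = 0.702397.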